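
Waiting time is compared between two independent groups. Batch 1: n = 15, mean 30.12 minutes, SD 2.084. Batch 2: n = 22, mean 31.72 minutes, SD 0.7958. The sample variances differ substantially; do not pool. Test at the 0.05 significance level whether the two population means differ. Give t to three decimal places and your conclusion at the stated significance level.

t = -2.836; reject H0

Let group 1 = batch 1, group 2 = batch 2. H0: μ_1 = μ_2; H1: μ_1 ≠ μ_2 (Welch's two-sample t-test, two-sided).
t = (x̄_1 − x̄_2)/√(s_1²/n_1 + s_2²/n_2) = (30.12 − 31.72)/√(2.084²/15 + 0.7958²/22) = -2.836
Welch–Satterthwaite df ≈ 16.81
Two-sided p-value ≈ 0.012
Since p ≈ 0.012 < α = 0.05, reject H0; the data support H1.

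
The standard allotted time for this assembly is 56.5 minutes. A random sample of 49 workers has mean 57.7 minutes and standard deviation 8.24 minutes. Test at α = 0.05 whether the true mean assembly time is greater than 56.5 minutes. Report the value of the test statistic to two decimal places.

H0: μ = 56.5; H1: μ > 56.5 (one-sample t-test, right-tailed).
t = (x̄ − μ₀)/(s/√n) = (57.7 − 56.5)/(8.24/√49) = 1.02
df = n − 1 = 48
p-value = P(T ≥ 1.02) ≈ 0.157
Since p ≈ 0.157 > α = 0.05, fail to reject H0; the data do not provide sufficient evidence against H0.

1.02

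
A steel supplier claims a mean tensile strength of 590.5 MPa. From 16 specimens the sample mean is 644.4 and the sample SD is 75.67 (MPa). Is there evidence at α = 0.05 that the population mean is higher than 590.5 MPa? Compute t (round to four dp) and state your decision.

H0: μ = 590.5; H1: μ > 590.5 (one-sample t-test, right-tailed).
t = (x̄ − μ₀)/(s/√n) = (644.4 − 590.5)/(75.67/√16) = 2.8492
df = n − 1 = 15
p-value = P(T ≥ 2.8492) ≈ 0.006
Since p ≈ 0.006 < α = 0.05, reject H0; the evidence is statistically significant.

t = 2.8492; reject H0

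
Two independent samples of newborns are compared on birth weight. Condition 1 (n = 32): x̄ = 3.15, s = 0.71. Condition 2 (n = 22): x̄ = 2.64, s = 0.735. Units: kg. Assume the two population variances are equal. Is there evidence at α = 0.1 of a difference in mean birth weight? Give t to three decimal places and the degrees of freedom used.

Let group 1 = condition 1, group 2 = condition 2. H0: μ_1 = μ_2; H1: μ_1 ≠ μ_2 (two-sample pooled-variance t-test, two-sided).
s_p² = [(32−1)·0.71² + (22−1)·0.735²]/(32+22−2) = 0.518689
t = (3.15 − 2.64)/√[0.518689·(1/32 + 1/22)] = 2.557
df = n₁ + n₂ − 2 = 52
Two-sided p-value ≈ 0.0135
Since p ≈ 0.0135 < α = 0.1, reject H0; the data support H1.

t = 2.557, df = 52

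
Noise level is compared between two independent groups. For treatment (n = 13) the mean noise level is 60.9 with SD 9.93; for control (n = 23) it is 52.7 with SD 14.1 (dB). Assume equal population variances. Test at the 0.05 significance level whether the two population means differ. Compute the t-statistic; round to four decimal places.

1.8485

Let group 1 = treatment, group 2 = control. H0: μ_1 = μ_2; H1: μ_1 ≠ μ_2 (two-sample pooled-variance t-test, two-sided).
s_p² = [(13−1)·9.93² + (23−1)·14.1²]/(13+23−2) = 163.443
t = (60.9 − 52.7)/√[163.443·(1/13 + 1/23)] = 1.8485
df = n₁ + n₂ − 2 = 34
Two-sided p-value ≈ 0.073
Since p ≈ 0.073 > α = 0.05, fail to reject H0; the data do not provide sufficient evidence against H0.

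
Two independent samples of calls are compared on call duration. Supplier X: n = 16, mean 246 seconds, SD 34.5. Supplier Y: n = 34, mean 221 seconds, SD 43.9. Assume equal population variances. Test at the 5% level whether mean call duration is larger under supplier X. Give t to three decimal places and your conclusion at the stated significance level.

Let group 1 = supplier X, group 2 = supplier Y. H0: μ_1 = μ_2; H1: μ_1 > μ_2 (two-sample pooled-variance t-test, right-tailed).
s_p² = [(16−1)·34.5² + (34−1)·43.9²]/(16+34−2) = 1696.91
t = (246 − 221)/√[1696.91·(1/16 + 1/34)] = 2.002
df = n₁ + n₂ − 2 = 48
p-value = P(T ≥ 2.002) ≈ 0.025
Since p ≈ 0.025 < α = 0.05, reject H0; the data support H1.

t = 2.002; reject H0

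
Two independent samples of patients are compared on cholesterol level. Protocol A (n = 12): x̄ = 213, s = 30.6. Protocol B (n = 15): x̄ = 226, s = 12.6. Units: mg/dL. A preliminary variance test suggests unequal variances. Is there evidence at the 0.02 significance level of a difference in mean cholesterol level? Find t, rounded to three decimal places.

-1.381

Let group 1 = protocol A, group 2 = protocol B. H0: μ_1 = μ_2; H1: μ_1 ≠ μ_2 (Welch's two-sample t-test, two-sided).
t = (x̄_1 − x̄_2)/√(s_1²/n_1 + s_2²/n_2) = (213 − 226)/√(30.6²/12 + 12.6²/15) = -1.381
Welch–Satterthwaite df ≈ 13.98
Two-sided p-value ≈ 0.1890
Since p ≈ 0.1890 > α = 0.02, fail to reject H0; the evidence is not statistically significant.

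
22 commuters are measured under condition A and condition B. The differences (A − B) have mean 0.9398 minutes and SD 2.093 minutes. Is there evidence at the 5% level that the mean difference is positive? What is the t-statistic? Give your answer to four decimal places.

2.1061

H0: μ_d = 0; H1: μ_d > 0 (paired t-test on the differences, right-tailed).
t = d̄/(s_d/√n) = 0.9398/(2.093/√22) = 2.1061
df = n − 1 = 21
p-value = P(T ≥ 2.1061) ≈ 0.024
Since p ≈ 0.024 < α = 0.05, reject H0; the evidence is statistically significant.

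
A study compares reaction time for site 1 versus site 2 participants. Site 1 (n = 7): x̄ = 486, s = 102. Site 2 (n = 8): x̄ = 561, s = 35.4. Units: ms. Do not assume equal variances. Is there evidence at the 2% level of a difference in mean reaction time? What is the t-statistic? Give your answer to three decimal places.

-1.850

Let group 1 = site 1, group 2 = site 2. H0: μ_1 = μ_2; H1: μ_1 ≠ μ_2 (Welch's two-sample t-test, two-sided).
t = (x̄_1 − x̄_2)/√(s_1²/n_1 + s_2²/n_2) = (486 − 561)/√(102²/7 + 35.4²/8) = -1.850
Welch–Satterthwaite df ≈ 7.26
Two-sided p-value ≈ 0.1052
Since p ≈ 0.1052 > α = 0.02, fail to reject H0; the evidence is not statistically significant.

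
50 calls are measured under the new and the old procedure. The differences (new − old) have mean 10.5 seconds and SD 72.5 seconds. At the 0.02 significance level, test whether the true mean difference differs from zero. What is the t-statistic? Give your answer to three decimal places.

H0: μ_d = 0; H1: μ_d ≠ 0 (paired t-test on the differences, two-sided).
t = d̄/(s_d/√n) = 10.5/(72.5/√50) = 1.024
df = n − 1 = 49
Two-sided p-value ≈ 0.311
Since p ≈ 0.311 > α = 0.02, fail to reject H0; the evidence is not statistically significant.

1.024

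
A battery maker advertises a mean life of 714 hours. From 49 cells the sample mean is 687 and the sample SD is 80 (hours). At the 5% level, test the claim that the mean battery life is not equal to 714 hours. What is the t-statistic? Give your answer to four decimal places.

-2.3625

H0: μ = 714; H1: μ ≠ 714 (one-sample t-test, two-sided).
t = (x̄ − μ₀)/(s/√n) = (687 − 714)/(80/√49) = -2.3625
df = n − 1 = 48
Two-sided p-value ≈ 0.0223
Since p ≈ 0.0223 < α = 0.05, reject H0; the data support H1.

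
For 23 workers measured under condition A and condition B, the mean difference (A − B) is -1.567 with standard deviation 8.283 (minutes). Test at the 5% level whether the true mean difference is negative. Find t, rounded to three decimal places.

H0: μ_d = 0; H1: μ_d < 0 (paired t-test on the differences, left-tailed).
t = d̄/(s_d/√n) = -1.567/(8.283/√23) = -0.907
df = n − 1 = 22
p-value = P(T ≤ -0.907) ≈ 0.1870
Since p ≈ 0.1870 > α = 0.05, fail to reject H0; the data do not provide sufficient evidence against H0.

-0.907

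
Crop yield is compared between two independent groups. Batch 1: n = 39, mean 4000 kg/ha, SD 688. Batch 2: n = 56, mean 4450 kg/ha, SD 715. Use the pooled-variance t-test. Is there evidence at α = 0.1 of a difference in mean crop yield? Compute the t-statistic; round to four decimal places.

Let group 1 = batch 1, group 2 = batch 2. H0: μ_1 = μ_2; H1: μ_1 ≠ μ_2 (two-sample pooled-variance t-test, two-sided).
s_p² = [(39−1)·688² + (56−1)·715²]/(39+56−2) = 495747
t = (4000 − 4450)/√[495747·(1/39 + 1/56)] = -3.0644
df = n₁ + n₂ − 2 = 93
Two-sided p-value ≈ 0.003
Since p ≈ 0.003 < α = 0.1, reject H0; the evidence is statistically significant.

-3.0644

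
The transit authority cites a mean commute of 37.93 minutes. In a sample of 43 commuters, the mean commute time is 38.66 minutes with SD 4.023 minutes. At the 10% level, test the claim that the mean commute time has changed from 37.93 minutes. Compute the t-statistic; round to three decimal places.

1.190

H0: μ = 37.93; H1: μ ≠ 37.93 (one-sample t-test, two-sided).
t = (x̄ − μ₀)/(s/√n) = (38.66 − 37.93)/(4.023/√43) = 1.190
df = n − 1 = 42
Two-sided p-value ≈ 0.241
Since p ≈ 0.241 > α = 0.1, fail to reject H0; the evidence is not statistically significant.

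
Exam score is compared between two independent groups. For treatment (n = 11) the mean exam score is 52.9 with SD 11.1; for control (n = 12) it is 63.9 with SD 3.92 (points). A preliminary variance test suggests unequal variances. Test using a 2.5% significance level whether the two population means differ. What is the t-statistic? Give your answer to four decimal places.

Let group 1 = treatment, group 2 = control. H0: μ_1 = μ_2; H1: μ_1 ≠ μ_2 (Welch's two-sample t-test, two-sided).
t = (x̄_1 − x̄_2)/√(s_1²/n_1 + s_2²/n_2) = (52.9 − 63.9)/√(11.1²/11 + 3.92²/12) = -3.1136
Welch–Satterthwaite df ≈ 12.27
Two-sided p-value ≈ 0.0087
Since p ≈ 0.0087 < α = 0.025, reject H0; the evidence is statistically significant.

-3.1136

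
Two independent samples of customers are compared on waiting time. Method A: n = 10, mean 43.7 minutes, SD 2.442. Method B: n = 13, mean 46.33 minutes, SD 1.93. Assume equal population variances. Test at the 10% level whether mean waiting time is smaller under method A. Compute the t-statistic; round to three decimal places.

Let group 1 = method A, group 2 = method B. H0: μ_1 = μ_2; H1: μ_1 < μ_2 (two-sample pooled-variance t-test, left-tailed).
s_p² = [(10−1)·2.442² + (13−1)·1.93²]/(10+13−2) = 4.68424
t = (43.7 − 46.33)/√[4.68424·(1/10 + 1/13)] = -2.889
df = n₁ + n₂ − 2 = 21
p-value = P(T ≤ -2.889) ≈ 0.004
Since p ≈ 0.004 < α = 0.1, reject H0; the data support H1.

-2.889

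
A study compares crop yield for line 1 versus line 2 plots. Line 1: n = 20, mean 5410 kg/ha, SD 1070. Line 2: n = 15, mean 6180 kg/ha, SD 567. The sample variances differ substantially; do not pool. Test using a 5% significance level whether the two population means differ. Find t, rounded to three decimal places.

Let group 1 = line 1, group 2 = line 2. H0: μ_1 = μ_2; H1: μ_1 ≠ μ_2 (Welch's two-sample t-test, two-sided).
t = (x̄_1 − x̄_2)/√(s_1²/n_1 + s_2²/n_2) = (5410 − 6180)/√(1070²/20 + 567²/15) = -2.745
Welch–Satterthwaite df ≈ 30.15
Two-sided p-value ≈ 0.0101
Since p ≈ 0.0101 < α = 0.05, reject H0; the evidence is statistically significant.

-2.745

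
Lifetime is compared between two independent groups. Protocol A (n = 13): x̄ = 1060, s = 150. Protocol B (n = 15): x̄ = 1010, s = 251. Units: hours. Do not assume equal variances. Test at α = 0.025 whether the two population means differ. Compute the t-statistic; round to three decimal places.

0.649

Let group 1 = protocol A, group 2 = protocol B. H0: μ_1 = μ_2; H1: μ_1 ≠ μ_2 (Welch's two-sample t-test, two-sided).
t = (x̄_1 − x̄_2)/√(s_1²/n_1 + s_2²/n_2) = (1060 − 1010)/√(150²/13 + 251²/15) = 0.649
Welch–Satterthwaite df ≈ 23.30
Two-sided p-value ≈ 0.523
Since p ≈ 0.523 > α = 0.025, fail to reject H0; the evidence is not statistically significant.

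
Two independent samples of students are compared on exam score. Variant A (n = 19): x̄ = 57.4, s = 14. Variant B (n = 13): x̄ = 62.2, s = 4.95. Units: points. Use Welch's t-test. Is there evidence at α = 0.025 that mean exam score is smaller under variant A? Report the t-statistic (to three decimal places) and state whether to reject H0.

t = -1.374; fail to reject H0

Let group 1 = variant A, group 2 = variant B. H0: μ_1 = μ_2; H1: μ_1 < μ_2 (Welch's two-sample t-test, left-tailed).
t = (x̄_1 − x̄_2)/√(s_1²/n_1 + s_2²/n_2) = (57.4 − 62.2)/√(14²/19 + 4.95²/13) = -1.374
Welch–Satterthwaite df ≈ 23.98
p-value = P(T ≤ -1.374) ≈ 0.091
Since p ≈ 0.091 > α = 0.025, fail to reject H0; the evidence is not statistically significant.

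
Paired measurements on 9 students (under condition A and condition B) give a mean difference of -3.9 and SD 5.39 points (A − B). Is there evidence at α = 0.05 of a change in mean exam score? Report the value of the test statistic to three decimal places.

H0: μ_d = 0; H1: μ_d ≠ 0 (paired t-test on the differences, two-sided).
t = d̄/(s_d/√n) = -3.9/(5.39/√9) = -2.171
df = n − 1 = 8
Two-sided p-value ≈ 0.062
Since p ≈ 0.062 > α = 0.05, fail to reject H0; the data do not provide sufficient evidence against H0.

-2.171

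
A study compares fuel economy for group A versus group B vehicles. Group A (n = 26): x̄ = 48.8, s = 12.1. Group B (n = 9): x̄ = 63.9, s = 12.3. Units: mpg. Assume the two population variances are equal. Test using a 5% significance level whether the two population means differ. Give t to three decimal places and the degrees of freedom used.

Let group 1 = group A, group 2 = group B. H0: μ_1 = μ_2; H1: μ_1 ≠ μ_2 (two-sample pooled-variance t-test, two-sided).
s_p² = [(26−1)·12.1² + (9−1)·12.3²]/(26+9−2) = 147.593
t = (48.8 − 63.9)/√[147.593·(1/26 + 1/9)] = -3.214
df = n₁ + n₂ − 2 = 33
Two-sided p-value ≈ 0.003
Since p ≈ 0.003 < α = 0.05, reject H0; the evidence is statistically significant.

t = -3.214, df = 33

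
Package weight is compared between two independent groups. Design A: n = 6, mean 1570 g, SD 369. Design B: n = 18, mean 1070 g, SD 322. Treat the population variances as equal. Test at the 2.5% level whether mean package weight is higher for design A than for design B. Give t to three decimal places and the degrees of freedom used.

t = 3.183, df = 22

Let group 1 = design A, group 2 = design B. H0: μ_1 = μ_2; H1: μ_1 > μ_2 (two-sample pooled-variance t-test, right-tailed).
s_p² = [(6−1)·369² + (18−1)·322²]/(6+18−2) = 111065
t = (1570 − 1070)/√[111065·(1/6 + 1/18)] = 3.183
df = n₁ + n₂ − 2 = 22
p-value = P(T ≥ 3.183) ≈ 0.0022
Since p ≈ 0.0022 < α = 0.025, reject H0; the evidence is statistically significant.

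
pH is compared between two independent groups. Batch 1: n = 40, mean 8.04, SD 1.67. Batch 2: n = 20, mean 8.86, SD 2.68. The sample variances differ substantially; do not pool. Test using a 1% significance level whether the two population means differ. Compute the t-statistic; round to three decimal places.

-1.252

Let group 1 = batch 1, group 2 = batch 2. H0: μ_1 = μ_2; H1: μ_1 ≠ μ_2 (Welch's two-sample t-test, two-sided).
t = (x̄_1 − x̄_2)/√(s_1²/n_1 + s_2²/n_2) = (8.04 − 8.86)/√(1.67²/40 + 2.68²/20) = -1.252
Welch–Satterthwaite df ≈ 26.61
Two-sided p-value ≈ 0.2214
Since p ≈ 0.2214 > α = 0.01, fail to reject H0; the data do not provide sufficient evidence against H0.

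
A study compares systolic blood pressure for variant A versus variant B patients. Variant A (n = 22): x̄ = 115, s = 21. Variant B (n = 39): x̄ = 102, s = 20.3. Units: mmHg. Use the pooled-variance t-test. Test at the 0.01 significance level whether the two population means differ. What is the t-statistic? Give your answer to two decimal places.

2.37

Let group 1 = variant A, group 2 = variant B. H0: μ_1 = μ_2; H1: μ_1 ≠ μ_2 (two-sample pooled-variance t-test, two-sided).
s_p² = [(22−1)·21² + (39−1)·20.3²]/(22+39−2) = 422.38
t = (115 − 102)/√[422.38·(1/22 + 1/39)] = 2.37
df = n₁ + n₂ − 2 = 59
Two-sided p-value ≈ 0.0210
Since p ≈ 0.0210 > α = 0.01, fail to reject H0; the data do not provide sufficient evidence against H0.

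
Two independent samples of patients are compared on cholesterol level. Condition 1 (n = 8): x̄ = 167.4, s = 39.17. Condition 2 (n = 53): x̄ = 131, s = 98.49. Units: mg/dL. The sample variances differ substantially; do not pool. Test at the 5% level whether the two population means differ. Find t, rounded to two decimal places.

Let group 1 = condition 1, group 2 = condition 2. H0: μ_1 = μ_2; H1: μ_1 ≠ μ_2 (Welch's two-sample t-test, two-sided).
t = (x̄_1 − x̄_2)/√(s_1²/n_1 + s_2²/n_2) = (167.4 − 131)/√(39.17²/8 + 98.49²/53) = 1.88
Welch–Satterthwaite df ≈ 23.82
Two-sided p-value ≈ 0.0724
Since p ≈ 0.0724 > α = 0.05, fail to reject H0; the data do not provide sufficient evidence against H0.

1.88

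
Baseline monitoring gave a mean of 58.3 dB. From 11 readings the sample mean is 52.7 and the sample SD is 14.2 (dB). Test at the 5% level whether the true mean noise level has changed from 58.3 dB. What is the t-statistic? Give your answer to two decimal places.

-1.31

H0: μ = 58.3; H1: μ ≠ 58.3 (one-sample t-test, two-sided).
t = (x̄ − μ₀)/(s/√n) = (52.7 − 58.3)/(14.2/√11) = -1.31
df = n − 1 = 10
Two-sided p-value ≈ 0.2202
Since p ≈ 0.2202 > α = 0.05, fail to reject H0; the data do not provide sufficient evidence against H0.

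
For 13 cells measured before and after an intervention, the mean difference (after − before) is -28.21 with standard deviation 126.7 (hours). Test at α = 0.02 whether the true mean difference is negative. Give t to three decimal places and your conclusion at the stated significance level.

t = -0.803; fail to reject H0

H0: μ_d = 0; H1: μ_d < 0 (paired t-test on the differences, left-tailed).
t = d̄/(s_d/√n) = -28.21/(126.7/√13) = -0.803
df = n − 1 = 12
p-value = P(T ≤ -0.803) ≈ 0.219
Since p ≈ 0.219 > α = 0.02, fail to reject H0; the evidence is not statistically significant.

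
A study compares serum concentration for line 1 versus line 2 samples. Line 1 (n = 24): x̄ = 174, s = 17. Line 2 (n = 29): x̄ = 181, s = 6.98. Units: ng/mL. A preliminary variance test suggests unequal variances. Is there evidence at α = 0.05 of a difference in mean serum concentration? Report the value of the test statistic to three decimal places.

-1.890

Let group 1 = line 1, group 2 = line 2. H0: μ_1 = μ_2; H1: μ_1 ≠ μ_2 (Welch's two-sample t-test, two-sided).
t = (x̄_1 − x̄_2)/√(s_1²/n_1 + s_2²/n_2) = (174 − 181)/√(17²/24 + 6.98²/29) = -1.890
Welch–Satterthwaite df ≈ 29.40
Two-sided p-value ≈ 0.0687
Since p ≈ 0.0687 > α = 0.05, fail to reject H0; the evidence is not statistically significant.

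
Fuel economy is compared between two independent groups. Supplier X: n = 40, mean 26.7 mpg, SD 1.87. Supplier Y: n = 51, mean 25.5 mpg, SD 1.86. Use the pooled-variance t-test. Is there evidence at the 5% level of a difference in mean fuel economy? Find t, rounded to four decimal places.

Let group 1 = supplier X, group 2 = supplier Y. H0: μ_1 = μ_2; H1: μ_1 ≠ μ_2 (two-sample pooled-variance t-test, two-sided).
s_p² = [(40−1)·1.87² + (51−1)·1.86²]/(40+51−2) = 3.47594
t = (26.7 − 25.5)/√[3.47594·(1/40 + 1/51)] = 3.0475
df = n₁ + n₂ − 2 = 89
Two-sided p-value ≈ 0.003
Since p ≈ 0.003 < α = 0.05, reject H0; the evidence is statistically significant.

3.0475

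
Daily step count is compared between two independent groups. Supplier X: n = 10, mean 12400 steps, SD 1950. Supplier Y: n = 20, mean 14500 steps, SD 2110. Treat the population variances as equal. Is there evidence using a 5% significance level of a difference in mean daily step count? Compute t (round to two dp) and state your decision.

Let group 1 = supplier X, group 2 = supplier Y. H0: μ_1 = μ_2; H1: μ_1 ≠ μ_2 (two-sample pooled-variance t-test, two-sided).
s_p² = [(10−1)·1950² + (20−1)·2110²]/(10+20−2) = 4243300
t = (12400 − 14500)/√[4243300·(1/10 + 1/20)] = -2.63
df = n₁ + n₂ − 2 = 28
Two-sided p-value ≈ 0.0136
Since p ≈ 0.0136 < α = 0.05, reject H0; the evidence is statistically significant.

t = -2.63; reject H0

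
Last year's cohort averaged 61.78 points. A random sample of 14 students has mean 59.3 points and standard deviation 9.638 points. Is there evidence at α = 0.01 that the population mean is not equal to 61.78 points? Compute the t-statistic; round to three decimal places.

-0.963

H0: μ = 61.78; H1: μ ≠ 61.78 (one-sample t-test, two-sided).
t = (x̄ − μ₀)/(s/√n) = (59.3 − 61.78)/(9.638/√14) = -0.963
df = n − 1 = 13
Two-sided p-value ≈ 0.3532
Since p ≈ 0.3532 > α = 0.01, fail to reject H0; the data do not provide sufficient evidence against H0.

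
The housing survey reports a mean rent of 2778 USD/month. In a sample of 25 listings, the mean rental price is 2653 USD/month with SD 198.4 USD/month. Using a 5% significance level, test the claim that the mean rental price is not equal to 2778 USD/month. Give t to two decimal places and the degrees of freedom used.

H0: μ = 2778; H1: μ ≠ 2778 (one-sample t-test, two-sided).
t = (x̄ − μ₀)/(s/√n) = (2653 − 2778)/(198.4/√25) = -3.15
df = n − 1 = 24
Two-sided p-value ≈ 0.0043
Since p ≈ 0.0043 < α = 0.05, reject H0; the data support H1.

t = -3.15, df = 24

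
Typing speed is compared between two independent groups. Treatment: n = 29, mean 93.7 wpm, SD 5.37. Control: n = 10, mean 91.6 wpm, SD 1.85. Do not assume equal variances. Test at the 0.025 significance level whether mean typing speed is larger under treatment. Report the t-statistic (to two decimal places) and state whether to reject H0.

Let group 1 = treatment, group 2 = control. H0: μ_1 = μ_2; H1: μ_1 > μ_2 (Welch's two-sample t-test, right-tailed).
t = (x̄_1 − x̄_2)/√(s_1²/n_1 + s_2²/n_2) = (93.7 − 91.6)/√(5.37²/29 + 1.85²/10) = 1.82
Welch–Satterthwaite df ≈ 36.97
p-value = P(T ≥ 1.82) ≈ 0.039
Since p ≈ 0.039 > α = 0.025, fail to reject H0; the data do not provide sufficient evidence against H0.

t = 1.82; fail to reject H0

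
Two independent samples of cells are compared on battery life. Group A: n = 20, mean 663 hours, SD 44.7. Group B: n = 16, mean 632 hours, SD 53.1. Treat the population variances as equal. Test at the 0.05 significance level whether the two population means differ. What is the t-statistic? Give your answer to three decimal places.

1.902

Let group 1 = group A, group 2 = group B. H0: μ_1 = μ_2; H1: μ_1 ≠ μ_2 (two-sample pooled-variance t-test, two-sided).
s_p² = [(20−1)·44.7² + (16−1)·53.1²]/(20+16−2) = 2360.53
t = (663 − 632)/√[2360.53·(1/20 + 1/16)] = 1.902
df = n₁ + n₂ − 2 = 34
Two-sided p-value ≈ 0.0656
Since p ≈ 0.0656 > α = 0.05, fail to reject H0; the data do not provide sufficient evidence against H0.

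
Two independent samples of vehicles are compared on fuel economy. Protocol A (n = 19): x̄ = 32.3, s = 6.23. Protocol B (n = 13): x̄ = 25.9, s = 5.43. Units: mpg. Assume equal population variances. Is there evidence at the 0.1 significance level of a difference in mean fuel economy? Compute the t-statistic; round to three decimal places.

3.002

Let group 1 = protocol A, group 2 = protocol B. H0: μ_1 = μ_2; H1: μ_1 ≠ μ_2 (two-sample pooled-variance t-test, two-sided).
s_p² = [(19−1)·6.23² + (13−1)·5.43²]/(19+13−2) = 35.0817
t = (32.3 − 25.9)/√[35.0817·(1/19 + 1/13)] = 3.002
df = n₁ + n₂ − 2 = 30
Two-sided p-value ≈ 0.0054
Since p ≈ 0.0054 < α = 0.1, reject H0; the evidence is statistically significant.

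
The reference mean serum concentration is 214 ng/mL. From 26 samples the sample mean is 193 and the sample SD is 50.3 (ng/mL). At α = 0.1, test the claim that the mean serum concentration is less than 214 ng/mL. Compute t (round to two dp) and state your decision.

H0: μ = 214; H1: μ < 214 (one-sample t-test, left-tailed).
t = (x̄ − μ₀)/(s/√n) = (193 − 214)/(50.3/√26) = -2.13
df = n − 1 = 25
p-value = P(T ≤ -2.13) ≈ 0.0217
Since p ≈ 0.0217 < α = 0.1, reject H0; the data support H1.

t = -2.13; reject H0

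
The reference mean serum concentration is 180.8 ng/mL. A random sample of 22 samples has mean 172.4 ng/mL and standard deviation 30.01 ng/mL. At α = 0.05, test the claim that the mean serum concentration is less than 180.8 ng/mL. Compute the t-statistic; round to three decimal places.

-1.313

H0: μ = 180.8; H1: μ < 180.8 (one-sample t-test, left-tailed).
t = (x̄ − μ₀)/(s/√n) = (172.4 − 180.8)/(30.01/√22) = -1.313
df = n − 1 = 21
p-value = P(T ≤ -1.313) ≈ 0.102
Since p ≈ 0.102 > α = 0.05, fail to reject H0; the data do not provide sufficient evidence against H0.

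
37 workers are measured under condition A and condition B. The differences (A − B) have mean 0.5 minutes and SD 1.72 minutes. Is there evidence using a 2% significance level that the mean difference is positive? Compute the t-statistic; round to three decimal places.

H0: μ_d = 0; H1: μ_d > 0 (paired t-test on the differences, right-tailed).
t = d̄/(s_d/√n) = 0.5/(1.72/√37) = 1.768
df = n − 1 = 36
p-value = P(T ≥ 1.768) ≈ 0.043
Since p ≈ 0.043 > α = 0.02, fail to reject H0; the data do not provide sufficient evidence against H0.

1.768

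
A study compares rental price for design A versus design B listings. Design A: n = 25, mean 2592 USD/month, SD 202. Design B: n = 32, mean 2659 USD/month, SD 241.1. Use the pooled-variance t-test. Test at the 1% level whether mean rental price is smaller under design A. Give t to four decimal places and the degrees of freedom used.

Let group 1 = design A, group 2 = design B. H0: μ_1 = μ_2; H1: μ_1 < μ_2 (two-sample pooled-variance t-test, left-tailed).
s_p² = [(25−1)·202² + (32−1)·241.1²]/(25+32−2) = 50569.1
t = (2592 − 2659)/√[50569.1·(1/25 + 1/32)] = -1.1162
df = n₁ + n₂ − 2 = 55
p-value = P(T ≤ -1.1162) ≈ 0.1346
Since p ≈ 0.1346 > α = 0.01, fail to reject H0; the data do not provide sufficient evidence against H0.

t = -1.1162, df = 55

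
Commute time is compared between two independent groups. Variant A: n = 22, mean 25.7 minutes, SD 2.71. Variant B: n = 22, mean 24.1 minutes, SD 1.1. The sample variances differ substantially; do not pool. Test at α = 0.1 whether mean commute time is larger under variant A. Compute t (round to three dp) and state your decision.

Let group 1 = variant A, group 2 = variant B. H0: μ_1 = μ_2; H1: μ_1 > μ_2 (Welch's two-sample t-test, right-tailed).
t = (x̄_1 − x̄_2)/√(s_1²/n_1 + s_2²/n_2) = (25.7 − 24.1)/√(2.71²/22 + 1.1²/22) = 2.566
Welch–Satterthwaite df ≈ 27.74
p-value = P(T ≥ 2.566) ≈ 0.0080
Since p ≈ 0.0080 < α = 0.1, reject H0; the data support H1.

t = 2.566; reject H0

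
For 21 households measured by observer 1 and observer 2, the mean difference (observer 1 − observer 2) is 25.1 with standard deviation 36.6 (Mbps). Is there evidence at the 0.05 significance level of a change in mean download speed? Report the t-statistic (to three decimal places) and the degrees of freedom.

H0: μ_d = 0; H1: μ_d ≠ 0 (paired t-test on the differences, two-sided).
t = d̄/(s_d/√n) = 25.1/(36.6/√21) = 3.143
df = n − 1 = 20
Two-sided p-value ≈ 0.0051
Since p ≈ 0.0051 < α = 0.05, reject H0; the data support H1.

t = 3.143, df = 20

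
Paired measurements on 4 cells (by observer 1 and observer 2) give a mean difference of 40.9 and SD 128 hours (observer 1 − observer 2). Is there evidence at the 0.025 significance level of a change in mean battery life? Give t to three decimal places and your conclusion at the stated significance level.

H0: μ_d = 0; H1: μ_d ≠ 0 (paired t-test on the differences, two-sided).
t = d̄/(s_d/√n) = 40.9/(128/√4) = 0.639
df = n − 1 = 3
Two-sided p-value ≈ 0.5682
Since p ≈ 0.5682 > α = 0.025, fail to reject H0; the data do not provide sufficient evidence against H0.

t = 0.639; fail to reject H0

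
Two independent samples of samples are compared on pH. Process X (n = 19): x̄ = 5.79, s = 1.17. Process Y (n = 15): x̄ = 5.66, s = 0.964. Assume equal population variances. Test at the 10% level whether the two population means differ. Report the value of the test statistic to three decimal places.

Let group 1 = process X, group 2 = process Y. H0: μ_1 = μ_2; H1: μ_1 ≠ μ_2 (two-sample pooled-variance t-test, two-sided).
s_p² = [(19−1)·1.17² + (15−1)·0.964²]/(19+15−2) = 1.17657
t = (5.79 − 5.66)/√[1.17657·(1/19 + 1/15)] = 0.347
df = n₁ + n₂ − 2 = 32
Two-sided p-value ≈ 0.7309
Since p ≈ 0.7309 > α = 0.1, fail to reject H0; the data do not provide sufficient evidence against H0.

0.347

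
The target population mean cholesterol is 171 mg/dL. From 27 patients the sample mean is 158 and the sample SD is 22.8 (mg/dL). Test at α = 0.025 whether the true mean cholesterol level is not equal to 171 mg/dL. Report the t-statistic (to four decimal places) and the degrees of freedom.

t = -2.9627, df = 26

H0: μ = 171; H1: μ ≠ 171 (one-sample t-test, two-sided).
t = (x̄ − μ₀)/(s/√n) = (158 − 171)/(22.8/√27) = -2.9627
df = n − 1 = 26
Two-sided p-value ≈ 0.0064
Since p ≈ 0.0064 < α = 0.025, reject H0; the evidence is statistically significant.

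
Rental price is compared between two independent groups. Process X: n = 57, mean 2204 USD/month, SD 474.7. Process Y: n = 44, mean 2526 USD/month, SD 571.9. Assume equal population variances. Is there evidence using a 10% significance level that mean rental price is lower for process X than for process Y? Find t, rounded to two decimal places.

Let group 1 = process X, group 2 = process Y. H0: μ_1 = μ_2; H1: μ_1 < μ_2 (two-sample pooled-variance t-test, left-tailed).
s_p² = [(57−1)·474.7² + (44−1)·571.9²]/(57+44−2) = 269526
t = (2204 − 2526)/√[269526·(1/57 + 1/44)] = -3.09
df = n₁ + n₂ − 2 = 99
p-value = P(T ≤ -3.09) ≈ 0.0013
Since p ≈ 0.0013 < α = 0.1, reject H0; the evidence is statistically significant.

-3.09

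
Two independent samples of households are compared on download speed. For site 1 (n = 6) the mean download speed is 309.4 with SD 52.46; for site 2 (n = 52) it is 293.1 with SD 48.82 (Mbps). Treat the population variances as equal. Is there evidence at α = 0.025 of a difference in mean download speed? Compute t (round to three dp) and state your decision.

t = 0.769; fail to reject H0

Let group 1 = site 1, group 2 = site 2. H0: μ_1 = μ_2; H1: μ_1 ≠ μ_2 (two-sample pooled-variance t-test, two-sided).
s_p² = [(6−1)·52.46² + (52−1)·48.82²]/(6+52−2) = 2416.31
t = (309.4 − 293.1)/√[2416.31·(1/6 + 1/52)] = 0.769
df = n₁ + n₂ − 2 = 56
Two-sided p-value ≈ 0.4451
Since p ≈ 0.4451 > α = 0.025, fail to reject H0; the data do not provide sufficient evidence against H0.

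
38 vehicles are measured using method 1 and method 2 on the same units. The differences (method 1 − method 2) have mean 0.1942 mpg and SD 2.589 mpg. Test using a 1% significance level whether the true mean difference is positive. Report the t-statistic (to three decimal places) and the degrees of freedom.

H0: μ_d = 0; H1: μ_d > 0 (paired t-test on the differences, right-tailed).
t = d̄/(s_d/√n) = 0.1942/(2.589/√38) = 0.462
df = n − 1 = 37
p-value = P(T ≥ 0.462) ≈ 0.323
Since p ≈ 0.323 > α = 0.01, fail to reject H0; the data do not provide sufficient evidence against H0.

t = 0.462, df = 37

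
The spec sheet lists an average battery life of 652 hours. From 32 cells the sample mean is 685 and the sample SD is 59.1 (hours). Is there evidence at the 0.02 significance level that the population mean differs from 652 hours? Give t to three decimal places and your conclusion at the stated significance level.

t = 3.159; reject H0

H0: μ = 652; H1: μ ≠ 652 (one-sample t-test, two-sided).
t = (x̄ − μ₀)/(s/√n) = (685 − 652)/(59.1/√32) = 3.159
df = n − 1 = 31
Two-sided p-value ≈ 0.0035
Since p ≈ 0.0035 < α = 0.02, reject H0; the data support H1.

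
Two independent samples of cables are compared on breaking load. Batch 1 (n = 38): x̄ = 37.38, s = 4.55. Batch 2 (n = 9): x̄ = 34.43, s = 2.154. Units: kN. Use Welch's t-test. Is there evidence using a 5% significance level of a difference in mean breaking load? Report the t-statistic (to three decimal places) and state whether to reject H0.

Let group 1 = batch 1, group 2 = batch 2. H0: μ_1 = μ_2; H1: μ_1 ≠ μ_2 (Welch's two-sample t-test, two-sided).
t = (x̄_1 − x̄_2)/√(s_1²/n_1 + s_2²/n_2) = (37.38 − 34.43)/√(4.55²/38 + 2.154²/9) = 2.865
Welch–Satterthwaite df ≈ 27.26
Two-sided p-value ≈ 0.0079
Since p ≈ 0.0079 < α = 0.05, reject H0; the data support H1.

t = 2.865; reject H0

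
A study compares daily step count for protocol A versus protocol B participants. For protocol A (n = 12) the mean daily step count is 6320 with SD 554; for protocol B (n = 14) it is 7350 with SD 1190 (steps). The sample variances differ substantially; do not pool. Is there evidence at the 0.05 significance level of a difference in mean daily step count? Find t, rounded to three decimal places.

Let group 1 = protocol A, group 2 = protocol B. H0: μ_1 = μ_2; H1: μ_1 ≠ μ_2 (Welch's two-sample t-test, two-sided).
t = (x̄_1 − x̄_2)/√(s_1²/n_1 + s_2²/n_2) = (6320 − 7350)/√(554²/12 + 1190²/14) = -2.893
Welch–Satterthwaite df ≈ 18.97
Two-sided p-value ≈ 0.0093
Since p ≈ 0.0093 < α = 0.05, reject H0; the evidence is statistically significant.

-2.893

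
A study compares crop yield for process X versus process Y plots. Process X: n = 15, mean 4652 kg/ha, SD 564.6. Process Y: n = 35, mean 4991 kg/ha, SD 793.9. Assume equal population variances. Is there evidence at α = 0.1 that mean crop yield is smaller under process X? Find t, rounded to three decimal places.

-1.496

Let group 1 = process X, group 2 = process Y. H0: μ_1 = μ_2; H1: μ_1 < μ_2 (two-sample pooled-variance t-test, left-tailed).
s_p² = [(15−1)·564.6² + (35−1)·793.9²]/(15+35−2) = 539422
t = (4652 − 4991)/√[539422·(1/15 + 1/35)] = -1.496
df = n₁ + n₂ − 2 = 48
p-value = P(T ≤ -1.496) ≈ 0.071
Since p ≈ 0.071 < α = 0.1, reject H0; the data support H1.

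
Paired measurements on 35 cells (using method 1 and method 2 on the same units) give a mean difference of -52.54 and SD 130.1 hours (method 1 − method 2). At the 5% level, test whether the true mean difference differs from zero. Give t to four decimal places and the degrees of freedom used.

H0: μ_d = 0; H1: μ_d ≠ 0 (paired t-test on the differences, two-sided).
t = d̄/(s_d/√n) = -52.54/(130.1/√35) = -2.3892
df = n − 1 = 34
Two-sided p-value ≈ 0.023
Since p ≈ 0.023 < α = 0.05, reject H0; the evidence is statistically significant.

t = -2.3892, df = 34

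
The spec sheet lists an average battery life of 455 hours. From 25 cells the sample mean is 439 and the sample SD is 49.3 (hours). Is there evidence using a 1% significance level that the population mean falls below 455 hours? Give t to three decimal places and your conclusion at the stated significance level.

t = -1.623; fail to reject H0

H0: μ = 455; H1: μ < 455 (one-sample t-test, left-tailed).
t = (x̄ − μ₀)/(s/√n) = (439 − 455)/(49.3/√25) = -1.623
df = n − 1 = 24
p-value = P(T ≤ -1.623) ≈ 0.059
Since p ≈ 0.059 > α = 0.01, fail to reject H0; the evidence is not statistically significant.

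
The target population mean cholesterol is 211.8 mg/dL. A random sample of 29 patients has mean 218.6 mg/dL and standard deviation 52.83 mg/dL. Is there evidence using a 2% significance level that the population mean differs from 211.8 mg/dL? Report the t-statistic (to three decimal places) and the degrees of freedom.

H0: μ = 211.8; H1: μ ≠ 211.8 (one-sample t-test, two-sided).
t = (x̄ − μ₀)/(s/√n) = (218.6 − 211.8)/(52.83/√29) = 0.693
df = n − 1 = 28
Two-sided p-value ≈ 0.4939
Since p ≈ 0.4939 > α = 0.02, fail to reject H0; the evidence is not statistically significant.

t = 0.693, df = 28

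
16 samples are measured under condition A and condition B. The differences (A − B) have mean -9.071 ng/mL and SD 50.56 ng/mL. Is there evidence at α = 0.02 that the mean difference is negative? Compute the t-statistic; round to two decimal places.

H0: μ_d = 0; H1: μ_d < 0 (paired t-test on the differences, left-tailed).
t = d̄/(s_d/√n) = -9.071/(50.56/√16) = -0.72
df = n − 1 = 15
p-value = P(T ≤ -0.72) ≈ 0.2420
Since p ≈ 0.2420 > α = 0.02, fail to reject H0; the data do not provide sufficient evidence against H0.

-0.72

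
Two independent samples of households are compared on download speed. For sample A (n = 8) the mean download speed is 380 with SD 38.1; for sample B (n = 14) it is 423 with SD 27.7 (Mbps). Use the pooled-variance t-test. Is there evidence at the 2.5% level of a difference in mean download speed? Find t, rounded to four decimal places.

-3.0577

Let group 1 = sample A, group 2 = sample B. H0: μ_1 = μ_2; H1: μ_1 ≠ μ_2 (two-sample pooled-variance t-test, two-sided).
s_p² = [(8−1)·38.1² + (14−1)·27.7²]/(8+14−2) = 1006.8
t = (380 − 423)/√[1006.8·(1/8 + 1/14)] = -3.0577
df = n₁ + n₂ − 2 = 20
Two-sided p-value ≈ 0.0062
Since p ≈ 0.0062 < α = 0.025, reject H0; the data support H1.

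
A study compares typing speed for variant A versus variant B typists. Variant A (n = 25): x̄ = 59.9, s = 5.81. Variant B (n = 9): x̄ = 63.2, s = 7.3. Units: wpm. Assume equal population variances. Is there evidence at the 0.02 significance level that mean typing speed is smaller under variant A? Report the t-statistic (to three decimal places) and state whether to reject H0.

t = -1.366; fail to reject H0

Let group 1 = variant A, group 2 = variant B. H0: μ_1 = μ_2; H1: μ_1 < μ_2 (two-sample pooled-variance t-test, left-tailed).
s_p² = [(25−1)·5.81² + (9−1)·7.3²]/(25+9−2) = 38.6396
t = (59.9 − 63.2)/√[38.6396·(1/25 + 1/9)] = -1.366
df = n₁ + n₂ − 2 = 32
p-value = P(T ≤ -1.366) ≈ 0.0908
Since p ≈ 0.0908 > α = 0.02, fail to reject H0; the evidence is not statistically significant.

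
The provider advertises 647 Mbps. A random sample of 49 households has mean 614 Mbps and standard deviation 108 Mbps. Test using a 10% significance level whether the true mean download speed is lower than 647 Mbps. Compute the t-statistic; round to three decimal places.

H0: μ = 647; H1: μ < 647 (one-sample t-test, left-tailed).
t = (x̄ − μ₀)/(s/√n) = (614 − 647)/(108/√49) = -2.139
df = n − 1 = 48
p-value = P(T ≤ -2.139) ≈ 0.019
Since p ≈ 0.019 < α = 0.1, reject H0; the data support H1.

-2.139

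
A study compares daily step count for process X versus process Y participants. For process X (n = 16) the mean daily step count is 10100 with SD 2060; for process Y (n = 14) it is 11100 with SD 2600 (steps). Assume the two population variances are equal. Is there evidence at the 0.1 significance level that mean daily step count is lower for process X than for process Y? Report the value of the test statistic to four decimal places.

Let group 1 = process X, group 2 = process Y. H0: μ_1 = μ_2; H1: μ_1 < μ_2 (two-sample pooled-variance t-test, left-tailed).
s_p² = [(16−1)·2060² + (14−1)·2600²]/(16+14−2) = 5411930
t = (10100 − 11100)/√[5411930·(1/16 + 1/14)] = -1.1746
df = n₁ + n₂ − 2 = 28
p-value = P(T ≤ -1.1746) ≈ 0.125
Since p ≈ 0.125 > α = 0.1, fail to reject H0; the evidence is not statistically significant.

-1.1746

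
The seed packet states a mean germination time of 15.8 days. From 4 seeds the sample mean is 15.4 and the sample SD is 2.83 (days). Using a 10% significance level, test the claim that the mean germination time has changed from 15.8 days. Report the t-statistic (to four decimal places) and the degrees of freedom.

t = -0.2827, df = 3

H0: μ = 15.8; H1: μ ≠ 15.8 (one-sample t-test, two-sided).
t = (x̄ − μ₀)/(s/√n) = (15.4 − 15.8)/(2.83/√4) = -0.2827
df = n − 1 = 3
Two-sided p-value ≈ 0.796
Since p ≈ 0.796 > α = 0.1, fail to reject H0; the data do not provide sufficient evidence against H0.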